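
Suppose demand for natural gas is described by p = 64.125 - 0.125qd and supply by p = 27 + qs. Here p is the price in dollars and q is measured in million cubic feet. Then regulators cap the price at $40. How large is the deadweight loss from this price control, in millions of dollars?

225

Rearranging demand gives qd = 513 - 8p; rearranging supply gives qs = p - 27. Without the control the market clears where 513 - 8p = p - 27, i.e. p* = 60 and q* = 33.
Because the ceiling (40) lies below the market-clearing price, it is binding.
At p = 40: qd = 513 - 8·40 = 193 and qs = 40 - 27 = 13.
Quantity traded falls to 13. At q = 13 the demand price is (513 - 13)/8 = 62.5 and the supply price is 27 + 13 = 40.
Deadweight loss = ½ · (62.5 - 40) · (33 - 13) = ½ · 22.5 · 20 = 225.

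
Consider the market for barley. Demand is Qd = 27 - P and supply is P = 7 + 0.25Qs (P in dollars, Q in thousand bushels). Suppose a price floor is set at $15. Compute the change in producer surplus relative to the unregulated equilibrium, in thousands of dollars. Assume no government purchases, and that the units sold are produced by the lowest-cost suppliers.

46

Rearranging supply gives Qs = 4P - 28. Without the control the market clears where 27 - P = 4P - 28, i.e. P* = 11 and Q* = 16.
Because the floor (15) lies above the market-clearing price, it is binding.
At P = 15: Qd = 27 - 15 = 12 and Qs = 4·15 - 28 = 32.
Producer surplus without the control is ½ · (11 - 7) · 16 = 32.
With the floor, 12 units are sold at 15. The supply price at Q = 12 is 10, so PS = ½ · [(15 - 7) + (15 - 10)] · 12 = 78.
Change in producer surplus = 78 - 32 = 46.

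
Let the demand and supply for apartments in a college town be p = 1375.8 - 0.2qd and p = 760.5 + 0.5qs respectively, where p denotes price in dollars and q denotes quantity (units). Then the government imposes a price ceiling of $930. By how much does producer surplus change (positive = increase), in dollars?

-164430

Rearranging demand gives qd = 6879 - 5p; rearranging supply gives qs = 2p - 1521. Setting quantity demanded equal to quantity supplied, 6879 - 5p = 2p - 1521, gives p* = 1200 and q* = 879.
Because the ceiling (930) lies below the market-clearing price, it is binding.
At p = 930: qd = 6879 - 5·930 = 2229 and qs = 2·930 - 1521 = 339.
Producer surplus without the control is ½ · (1200 - 760.5) · 879 = 193160.25.
With the ceiling, producers sell 339 units at 930, so PS = ½ · (930 - 760.5) · 339 = 28730.25.
Change in producer surplus = 28730.25 - 193160.25 = -164430.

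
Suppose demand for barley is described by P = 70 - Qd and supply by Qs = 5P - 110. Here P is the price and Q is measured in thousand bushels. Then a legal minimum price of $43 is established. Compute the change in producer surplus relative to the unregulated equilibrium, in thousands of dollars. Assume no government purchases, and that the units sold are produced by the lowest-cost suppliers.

Rearranging demand gives Qd = 70 - P. Without the control the market clears where 70 - P = 5P - 110, i.e. P* = 30 and Q* = 40.
Because the floor (43) lies above the market-clearing price, it is binding.
At P = 43: Qd = 70 - 43 = 27 and Qs = 5·43 - 110 = 105.
Producer surplus without the control is ½ · (30 - 22) · 40 = 160.
With the floor, 27 units are sold at 43. The supply price at Q = 27 is 27.4, so PS = ½ · [(43 - 22) + (43 - 27.4)] · 27 = 494.1.
Change in producer surplus = 494.1 - 160 = 334.1.

334.1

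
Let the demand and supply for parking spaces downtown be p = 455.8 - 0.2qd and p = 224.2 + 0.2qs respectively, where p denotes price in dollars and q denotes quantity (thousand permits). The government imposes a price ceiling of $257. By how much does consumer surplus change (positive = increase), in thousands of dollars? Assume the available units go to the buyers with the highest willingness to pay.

-3610.5

Rearranging demand gives qd = 2279 - 5p; rearranging supply gives qs = 5p - 1121. Without the control the market clears where 2279 - 5p = 5p - 1121, i.e. p* = 340 and q* = 579.
Because the ceiling (257) lies below the market-clearing price, it is binding.
At p = 257: qd = 2279 - 5·257 = 994 and qs = 5·257 - 1121 = 164.
Consumer surplus without the control is ½ · (455.8 - 340) · 579 = 33524.1.
With the ceiling, 164 units are sold at 257 (assume they go to the highest-value buyers). The demand price at q = 164 is 423, so CS = ½ · [(455.8 - 257) + (423 - 257)] · 164 = 29913.6.
Change in consumer surplus = 29913.6 - 33524.1 = -3610.5.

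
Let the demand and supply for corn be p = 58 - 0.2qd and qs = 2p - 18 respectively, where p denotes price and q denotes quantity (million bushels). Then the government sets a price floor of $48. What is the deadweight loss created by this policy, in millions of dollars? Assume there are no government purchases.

Rearranging demand gives qd = 290 - 5p. Equilibrium: 290 - 5p = 2p - 18, so 308 = 7p and p* = 44, q* = 70.
Because the floor (48) lies above the market-clearing price, it is binding.
At p = 48: qd = 290 - 5·48 = 50 and qs = 2·48 - 18 = 78.
Quantity traded falls to 50. At q = 50 the demand price is (290 - 50)/5 = 48 and the supply price is (18 + 50)/2 = 34.
Deadweight loss = ½ · (48 - 34) · (70 - 50) = ½ · 14 · 20 = 140.

140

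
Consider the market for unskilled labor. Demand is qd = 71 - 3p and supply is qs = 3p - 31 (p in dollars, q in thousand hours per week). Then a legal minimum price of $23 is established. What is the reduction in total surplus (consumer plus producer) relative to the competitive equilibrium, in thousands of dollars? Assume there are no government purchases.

108

Without the control the market clears where 71 - 3p = 3p - 31, i.e. p* = 17 and q* = 20.
The floor of 23 is above the equilibrium price 17, so it binds.
At p = 23: qd = 71 - 3·23 = 2 and qs = 3·23 - 31 = 38.
Quantity traded falls to 2. At q = 2 the demand price is (71 - 2)/3 = 23 and the supply price is (31 + 2)/3 = 11.
Deadweight loss = ½ · (23 - 11) · (20 - 2) = ½ · 12 · 18 = 108.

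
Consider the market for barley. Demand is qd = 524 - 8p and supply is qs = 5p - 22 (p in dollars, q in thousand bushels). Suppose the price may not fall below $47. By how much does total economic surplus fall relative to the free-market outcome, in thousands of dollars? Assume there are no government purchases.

In a free market, 524 - 8p = 5p - 22 gives the equilibrium p* = 42, q* = 188.
Since 47 > 42, the floor is binding.
At p = 47: qd = 524 - 8·47 = 148 and qs = 5·47 - 22 = 213.
Quantity traded falls to 148. At q = 148 the demand price is (524 - 148)/8 = 47 and the supply price is (22 + 148)/5 = 34.
Deadweight loss = ½ · (47 - 34) · (188 - 148) = ½ · 13 · 40 = 260.

260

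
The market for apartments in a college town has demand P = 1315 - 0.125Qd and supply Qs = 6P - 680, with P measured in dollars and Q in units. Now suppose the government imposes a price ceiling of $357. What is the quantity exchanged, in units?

Rearranging demand gives Qd = 10520 - 8P. Without the control the market clears where 10520 - 8P = 6P - 680, i.e. P* = 800 and Q* = 4120.
Since 357 < 800, the ceiling is binding.
At P = 357: Qd = 10520 - 8·357 = 7664 and Qs = 6·357 - 680 = 1462.
The quantity actually transacted is the short side, supply: 1462.

1462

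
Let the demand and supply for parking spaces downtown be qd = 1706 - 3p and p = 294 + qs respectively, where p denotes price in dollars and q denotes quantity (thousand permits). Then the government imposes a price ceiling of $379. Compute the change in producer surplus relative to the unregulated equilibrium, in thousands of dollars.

-17605.5

Rearranging supply gives qs = p - 294. Without the control the market clears where 1706 - 3p = p - 294, i.e. p* = 500 and q* = 206.
Since 379 < 500, the ceiling is binding.
At p = 379: qd = 1706 - 3·379 = 569 and qs = 379 - 294 = 85.
Producer surplus without the control is ½ · (500 - 294) · 206 = 21218.
With the ceiling, producers sell 85 units at 379, so PS = ½ · (379 - 294) · 85 = 3612.5.
Change in producer surplus = 3612.5 - 21218 = -17605.5.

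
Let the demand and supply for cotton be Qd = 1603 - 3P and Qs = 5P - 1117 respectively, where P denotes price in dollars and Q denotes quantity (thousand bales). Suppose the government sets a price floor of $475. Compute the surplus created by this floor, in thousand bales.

1080

Equilibrium: 1603 - 3P = 5P - 1117, so 2720 = 8P and P* = 340, Q* = 583.
Because the floor (475) lies above the market-clearing price, it is binding.
At P = 475: Qd = 1603 - 3·475 = 178 and Qs = 5·475 - 1117 = 1258.
Surplus = Qs - Qd = 1258 - 178 = 1080.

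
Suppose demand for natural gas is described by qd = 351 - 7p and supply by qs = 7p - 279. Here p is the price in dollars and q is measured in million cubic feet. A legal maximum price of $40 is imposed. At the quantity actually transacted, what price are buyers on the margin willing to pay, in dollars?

50

Without the control the market clears where 351 - 7p = 7p - 279, i.e. p* = 45 and q* = 36.
Since 40 < 45, the ceiling is binding.
At p = 40: qd = 351 - 7·40 = 71 and qs = 7·40 - 279 = 1.
Only 1 units reach the market. On the demand curve, the marginal buyer's willingness to pay at q = 1 is (351 - 1)/7 = 50.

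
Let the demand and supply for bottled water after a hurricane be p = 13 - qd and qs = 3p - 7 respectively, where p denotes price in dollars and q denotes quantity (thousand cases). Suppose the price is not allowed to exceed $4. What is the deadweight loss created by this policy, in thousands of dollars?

6

Rearranging demand gives qd = 13 - p. Setting quantity demanded equal to quantity supplied, 13 - p = 3p - 7, gives p* = 5 and q* = 8.
Because the ceiling (4) lies below the market-clearing price, it is binding.
At p = 4: qd = 13 - 4 = 9 and qs = 3·4 - 7 = 5.
Quantity traded falls to 5. At q = 5 the demand price is 13 - 5 = 8 and the supply price is (7 + 5)/3 = 4.
Deadweight loss = ½ · (8 - 4) · (8 - 5) = ½ · 4 · 3 = 6.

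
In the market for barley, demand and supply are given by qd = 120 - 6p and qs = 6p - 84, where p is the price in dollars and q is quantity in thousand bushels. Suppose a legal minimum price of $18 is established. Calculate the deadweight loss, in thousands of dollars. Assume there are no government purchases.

6

Equilibrium: 120 - 6p = 6p - 84, so 204 = 12p and p* = 17, q* = 18.
The floor of 18 is above the equilibrium price 17, so it binds.
At p = 18: qd = 120 - 6·18 = 12 and qs = 6·18 - 84 = 24.
Quantity traded falls to 12. At q = 12 the demand price is (120 - 12)/6 = 18 and the supply price is (84 + 12)/6 = 16.
Deadweight loss = ½ · (18 - 16) · (18 - 12) = ½ · 2 · 6 = 6.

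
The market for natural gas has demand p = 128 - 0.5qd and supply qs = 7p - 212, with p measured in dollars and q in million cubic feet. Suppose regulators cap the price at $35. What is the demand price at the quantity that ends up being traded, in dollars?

111.5

Rearranging demand gives qd = 256 - 2p. Setting quantity demanded equal to quantity supplied, 256 - 2p = 7p - 212, gives p* = 52 and q* = 152.
The ceiling of 35 is below the equilibrium price 52, so it binds.
At p = 35: qd = 256 - 2·35 = 186 and qs = 7·35 - 212 = 33.
Only 33 units reach the market. On the demand curve, the marginal buyer's willingness to pay at q = 33 is (256 - 33)/2 = 111.5.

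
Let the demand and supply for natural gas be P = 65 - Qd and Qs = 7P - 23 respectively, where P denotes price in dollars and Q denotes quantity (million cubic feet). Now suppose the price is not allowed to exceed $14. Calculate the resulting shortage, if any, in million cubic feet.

0

Rearranging demand gives Qd = 65 - P. Equilibrium: 65 - P = 7P - 23, so 88 = 8P and P* = 11, Q* = 54.
The ceiling of 14 is above the equilibrium price 11, so it is not binding; the market clears at P* = 11, Q* = 54.
Since the control does not bind, there is no shortage.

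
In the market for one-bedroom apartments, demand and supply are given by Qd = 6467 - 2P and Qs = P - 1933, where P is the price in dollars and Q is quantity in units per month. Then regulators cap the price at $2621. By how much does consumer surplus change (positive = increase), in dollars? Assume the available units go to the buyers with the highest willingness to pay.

Setting quantity demanded equal to quantity supplied, 6467 - 2P = P - 1933, gives P* = 2800 and Q* = 867.
Since 2621 < 2800, the ceiling is binding.
At P = 2621: Qd = 6467 - 2·2621 = 1225 and Qs = 2621 - 1933 = 688.
Consumer surplus without the control is ½ · (3233.5 - 2800) · 867 = 187922.25.
With the ceiling, 688 units are sold at 2621 (assume they go to the highest-value buyers). The demand price at Q = 688 is 2889.5, so CS = ½ · [(3233.5 - 2621) + (2889.5 - 2621)] · 688 = 303064.
Change in consumer surplus = 303064 - 187922.25 = 115141.75.

115141.75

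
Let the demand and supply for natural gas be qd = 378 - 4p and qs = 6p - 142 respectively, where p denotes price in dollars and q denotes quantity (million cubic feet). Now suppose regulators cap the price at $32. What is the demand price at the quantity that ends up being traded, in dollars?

82

Without the control the market clears where 378 - 4p = 6p - 142, i.e. p* = 52 and q* = 170.
The ceiling of 32 is below the equilibrium price 52, so it binds.
At p = 32: qd = 378 - 4·32 = 250 and qs = 6·32 - 142 = 50.
Only 50 units reach the market. On the demand curve, the marginal buyer's willingness to pay at q = 50 is (378 - 50)/4 = 82.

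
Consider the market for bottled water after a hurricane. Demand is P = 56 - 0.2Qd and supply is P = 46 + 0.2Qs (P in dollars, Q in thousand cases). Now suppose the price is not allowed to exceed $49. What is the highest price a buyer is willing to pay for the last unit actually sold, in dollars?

53

Rearranging demand gives Qd = 280 - 5P; rearranging supply gives Qs = 5P - 230. Equilibrium: 280 - 5P = 5P - 230, so 510 = 10P and P* = 51, Q* = 25.
Since 49 < 51, the ceiling is binding.
At P = 49: Qd = 280 - 5·49 = 35 and Qs = 5·49 - 230 = 15.
Only 15 units reach the market. On the demand curve, the marginal buyer's willingness to pay at Q = 15 is (280 - 15)/5 = 53.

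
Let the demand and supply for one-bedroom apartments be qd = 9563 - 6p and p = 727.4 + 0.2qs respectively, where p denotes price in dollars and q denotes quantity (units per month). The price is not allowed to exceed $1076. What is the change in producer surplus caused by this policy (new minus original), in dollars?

-254572

Rearranging supply gives qs = 5p - 3637. Setting quantity demanded equal to quantity supplied, 9563 - 6p = 5p - 3637, gives p* = 1200 and q* = 2363.
Because the ceiling (1076) lies below the market-clearing price, it is binding.
At p = 1076: qd = 9563 - 6·1076 = 3107 and qs = 5·1076 - 3637 = 1743.
Producer surplus without the control is ½ · (1200 - 727.4) · 2363 = 558376.9.
With the ceiling, producers sell 1743 units at 1076, so PS = ½ · (1076 - 727.4) · 1743 = 303804.9.
Change in producer surplus = 303804.9 - 558376.9 = -254572.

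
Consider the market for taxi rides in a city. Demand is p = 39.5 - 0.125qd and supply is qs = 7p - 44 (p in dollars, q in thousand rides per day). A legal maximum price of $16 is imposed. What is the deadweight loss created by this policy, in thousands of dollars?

Rearranging demand gives qd = 316 - 8p. Setting quantity demanded equal to quantity supplied, 316 - 8p = 7p - 44, gives p* = 24 and q* = 124.
Since 16 < 24, the ceiling is binding.
At p = 16: qd = 316 - 8·16 = 188 and qs = 7·16 - 44 = 68.
Quantity traded falls to 68. At q = 68 the demand price is (316 - 68)/8 = 31 and the supply price is (44 + 68)/7 = 16.
Deadweight loss = ½ · (31 - 16) · (124 - 68) = ½ · 15 · 56 = 420.

420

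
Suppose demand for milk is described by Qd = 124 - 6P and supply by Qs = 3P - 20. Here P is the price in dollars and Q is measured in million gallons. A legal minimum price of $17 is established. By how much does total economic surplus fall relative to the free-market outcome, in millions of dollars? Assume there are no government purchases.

9

Setting quantity demanded equal to quantity supplied, 124 - 6P = 3P - 20, gives P* = 16 and Q* = 28.
The floor of 17 is above the equilibrium price 16, so it binds.
At P = 17: Qd = 124 - 6·17 = 22 and Qs = 3·17 - 20 = 31.
Quantity traded falls to 22. At Q = 22 the demand price is (124 - 22)/6 = 17 and the supply price is (20 + 22)/3 = 14.
Deadweight loss = ½ · (17 - 14) · (28 - 22) = ½ · 3 · 6 = 9.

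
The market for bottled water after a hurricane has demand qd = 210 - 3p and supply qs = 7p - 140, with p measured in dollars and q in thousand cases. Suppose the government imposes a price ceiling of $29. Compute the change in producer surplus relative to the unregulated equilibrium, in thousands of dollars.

-504

In a free market, 210 - 3p = 7p - 140 gives the equilibrium p* = 35, q* = 105.
Since 29 < 35, the ceiling is binding.
At p = 29: qd = 210 - 3·29 = 123 and qs = 7·29 - 140 = 63.
Producer surplus without the control is ½ · (35 - 20) · 105 = 787.5.
With the ceiling, producers sell 63 units at 29, so PS = ½ · (29 - 20) · 63 = 283.5.
Change in producer surplus = 283.5 - 787.5 = -504.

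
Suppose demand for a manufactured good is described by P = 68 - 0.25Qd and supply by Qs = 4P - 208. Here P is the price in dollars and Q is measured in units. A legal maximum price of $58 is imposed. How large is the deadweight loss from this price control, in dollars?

Rearranging demand gives Qd = 272 - 4P. Setting quantity demanded equal to quantity supplied, 272 - 4P = 4P - 208, gives P* = 60 and Q* = 32.
Because the ceiling (58) lies below the market-clearing price, it is binding.
At P = 58: Qd = 272 - 4·58 = 40 and Qs = 4·58 - 208 = 24.
Quantity traded falls to 24. At Q = 24 the demand price is (272 - 24)/4 = 62 and the supply price is (208 + 24)/4 = 58.
Deadweight loss = ½ · (62 - 58) · (32 - 24) = ½ · 4 · 8 = 16.

16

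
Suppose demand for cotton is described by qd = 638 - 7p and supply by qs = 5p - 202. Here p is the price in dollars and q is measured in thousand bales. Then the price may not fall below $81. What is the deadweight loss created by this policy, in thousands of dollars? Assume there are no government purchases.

1016.4

Equilibrium: 638 - 7p = 5p - 202, so 840 = 12p and p* = 70, q* = 148.
The floor of 81 is above the equilibrium price 70, so it binds.
At p = 81: qd = 638 - 7·81 = 71 and qs = 5·81 - 202 = 203.
Quantity traded falls to 71. At q = 71 the demand price is (638 - 71)/7 = 81 and the supply price is (202 + 71)/5 = 54.6.
Deadweight loss = ½ · (81 - 54.6) · (148 - 71) = ½ · 26.4 · 77 = 1016.4.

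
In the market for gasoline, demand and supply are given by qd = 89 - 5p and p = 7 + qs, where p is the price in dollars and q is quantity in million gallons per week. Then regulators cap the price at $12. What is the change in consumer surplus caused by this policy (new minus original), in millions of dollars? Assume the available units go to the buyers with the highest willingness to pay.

18.4

Rearranging supply gives qs = p - 7. In a free market, 89 - 5p = p - 7 gives the equilibrium p* = 16, q* = 9.
Because the ceiling (12) lies below the market-clearing price, it is binding.
At p = 12: qd = 89 - 5·12 = 29 and qs = 12 - 7 = 5.
Consumer surplus without the control is ½ · (17.8 - 16) · 9 = 8.1.
With the ceiling, 5 units are sold at 12 (assume they go to the highest-value buyers). The demand price at q = 5 is 16.8, so CS = ½ · [(17.8 - 12) + (16.8 - 12)] · 5 = 26.5.
Change in consumer surplus = 26.5 - 8.1 = 18.4.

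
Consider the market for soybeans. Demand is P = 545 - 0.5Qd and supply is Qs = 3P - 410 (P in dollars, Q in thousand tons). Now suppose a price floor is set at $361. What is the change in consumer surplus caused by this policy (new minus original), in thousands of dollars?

-26169

Rearranging demand gives Qd = 1090 - 2P. Equilibrium: 1090 - 2P = 3P - 410, so 1500 = 5P and P* = 300, Q* = 490.
Because the floor (361) lies above the market-clearing price, it is binding.
At P = 361: Qd = 1090 - 2·361 = 368 and Qs = 3·361 - 410 = 673.
Consumer surplus without the control is ½ · (545 - 300) · 490 = 60025.
With the floor, consumers buy 368 units at 361, so CS = ½ · (545 - 361) · 368 = 33856.
Change in consumer surplus = 33856 - 60025 = -26169.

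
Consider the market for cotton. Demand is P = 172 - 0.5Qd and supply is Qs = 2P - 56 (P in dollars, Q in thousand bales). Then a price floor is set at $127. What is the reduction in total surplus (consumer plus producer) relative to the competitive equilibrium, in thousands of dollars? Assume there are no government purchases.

Rearranging demand gives Qd = 344 - 2P. Setting quantity demanded equal to quantity supplied, 344 - 2P = 2P - 56, gives P* = 100 and Q* = 144.
Because the floor (127) lies above the market-clearing price, it is binding.
At P = 127: Qd = 344 - 2·127 = 90 and Qs = 2·127 - 56 = 198.
Quantity traded falls to 90. At Q = 90 the demand price is (344 - 90)/2 = 127 and the supply price is (56 + 90)/2 = 73.
Deadweight loss = ½ · (127 - 73) · (144 - 90) = ½ · 54 · 54 = 1458.

1458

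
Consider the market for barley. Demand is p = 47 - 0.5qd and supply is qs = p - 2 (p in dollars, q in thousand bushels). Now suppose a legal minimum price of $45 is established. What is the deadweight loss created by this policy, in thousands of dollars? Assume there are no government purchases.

507

Rearranging demand gives qd = 94 - 2p. Equilibrium: 94 - 2p = p - 2, so 96 = 3p and p* = 32, q* = 30.
Since 45 > 32, the floor is binding.
At p = 45: qd = 94 - 2·45 = 4 and qs = 45 - 2 = 43.
Quantity traded falls to 4. At q = 4 the demand price is (94 - 4)/2 = 45 and the supply price is 2 + 4 = 6.
Deadweight loss = ½ · (45 - 6) · (30 - 4) = ½ · 39 · 26 = 507.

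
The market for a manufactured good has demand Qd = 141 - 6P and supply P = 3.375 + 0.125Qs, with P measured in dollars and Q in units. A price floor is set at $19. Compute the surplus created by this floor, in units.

98

Rearranging supply gives Qs = 8P - 27. Setting quantity demanded equal to quantity supplied, 141 - 6P = 8P - 27, gives P* = 12 and Q* = 69.
Since 19 > 12, the floor is binding.
At P = 19: Qd = 141 - 6·19 = 27 and Qs = 8·19 - 27 = 125.
Surplus = Qs - Qd = 125 - 27 = 98.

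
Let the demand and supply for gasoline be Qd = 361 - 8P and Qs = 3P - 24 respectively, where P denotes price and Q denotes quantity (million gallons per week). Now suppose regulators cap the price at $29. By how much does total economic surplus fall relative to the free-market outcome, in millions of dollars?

74.25

Equilibrium: 361 - 8P = 3P - 24, so 385 = 11P and P* = 35, Q* = 81.
The ceiling of 29 is below the equilibrium price 35, so it binds.
At P = 29: Qd = 361 - 8·29 = 129 and Qs = 3·29 - 24 = 63.
Quantity traded falls to 63. At Q = 63 the demand price is (361 - 63)/8 = 37.25 and the supply price is (24 + 63)/3 = 29.
Deadweight loss = ½ · (37.25 - 29) · (81 - 63) = ½ · 8.25 · 18 = 74.25.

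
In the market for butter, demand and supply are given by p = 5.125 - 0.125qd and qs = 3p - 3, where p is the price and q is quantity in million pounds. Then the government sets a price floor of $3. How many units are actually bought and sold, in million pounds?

9

Rearranging demand gives qd = 41 - 8p. Setting quantity demanded equal to quantity supplied, 41 - 8p = 3p - 3, gives p* = 4 and q* = 9.
Since 3 is below p* = 4, the floor does not bind and the free-market outcome prevails.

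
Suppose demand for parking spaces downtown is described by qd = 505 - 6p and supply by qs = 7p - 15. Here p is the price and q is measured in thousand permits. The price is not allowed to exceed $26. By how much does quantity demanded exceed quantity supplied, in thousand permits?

182

Setting quantity demanded equal to quantity supplied, 505 - 6p = 7p - 15, gives p* = 40 and q* = 265.
The ceiling of 26 is below the equilibrium price 40, so it binds.
At p = 26: qd = 505 - 6·26 = 349 and qs = 7·26 - 15 = 167.
Shortage = qd - qs = 349 - 167 = 182.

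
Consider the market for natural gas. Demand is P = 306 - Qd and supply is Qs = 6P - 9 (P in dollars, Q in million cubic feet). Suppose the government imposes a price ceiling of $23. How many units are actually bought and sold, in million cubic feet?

Rearranging demand gives Qd = 306 - P. Equilibrium: 306 - P = 6P - 9, so 315 = 7P and P* = 45, Q* = 261.
Since 23 < 45, the ceiling is binding.
At P = 23: Qd = 306 - 23 = 283 and Qs = 6·23 - 9 = 129.
The quantity actually transacted is the short side, supply: 129.

129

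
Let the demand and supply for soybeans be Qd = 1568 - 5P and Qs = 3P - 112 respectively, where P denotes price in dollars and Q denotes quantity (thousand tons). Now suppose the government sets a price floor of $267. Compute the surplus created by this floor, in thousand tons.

456

Equilibrium: 1568 - 5P = 3P - 112, so 1680 = 8P and P* = 210, Q* = 518.
Since 267 > 210, the floor is binding.
At P = 267: Qd = 1568 - 5·267 = 233 and Qs = 3·267 - 112 = 689.
Surplus = Qs - Qd = 689 - 233 = 456.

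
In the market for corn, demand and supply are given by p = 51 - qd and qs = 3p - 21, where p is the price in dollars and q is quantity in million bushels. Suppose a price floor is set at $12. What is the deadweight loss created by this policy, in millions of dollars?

0

Rearranging demand gives qd = 51 - p. Without the control the market clears where 51 - p = 3p - 21, i.e. p* = 18 and q* = 33.
Since 12 is below p* = 18, the floor does not bind and the free-market outcome prevails.
Since the control does not bind, no trades are prevented and deadweight loss is zero.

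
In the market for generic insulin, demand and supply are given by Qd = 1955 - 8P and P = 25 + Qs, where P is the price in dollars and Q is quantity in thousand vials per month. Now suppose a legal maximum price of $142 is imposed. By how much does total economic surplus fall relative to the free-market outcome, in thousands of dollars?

Rearranging supply gives Qs = P - 25. In a free market, 1955 - 8P = P - 25 gives the equilibrium P* = 220, Q* = 195.
The ceiling of 142 is below the equilibrium price 220, so it binds.
At P = 142: Qd = 1955 - 8·142 = 819 and Qs = 142 - 25 = 117.
Quantity traded falls to 117. At Q = 117 the demand price is (1955 - 117)/8 = 229.75 and the supply price is 25 + 117 = 142.
Deadweight loss = ½ · (229.75 - 142) · (195 - 117) = ½ · 87.75 · 78 = 3422.25.

3422.25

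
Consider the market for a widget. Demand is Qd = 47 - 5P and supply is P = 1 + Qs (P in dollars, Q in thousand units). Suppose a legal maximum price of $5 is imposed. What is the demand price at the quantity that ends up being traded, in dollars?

Rearranging supply gives Qs = P - 1. Setting quantity demanded equal to quantity supplied, 47 - 5P = P - 1, gives P* = 8 and Q* = 7.
Because the ceiling (5) lies below the market-clearing price, it is binding.
At P = 5: Qd = 47 - 5·5 = 22 and Qs = 5 - 1 = 4.
Only 4 units reach the market. On the demand curve, the marginal buyer's willingness to pay at Q = 4 is (47 - 4)/5 = 8.6.

8.6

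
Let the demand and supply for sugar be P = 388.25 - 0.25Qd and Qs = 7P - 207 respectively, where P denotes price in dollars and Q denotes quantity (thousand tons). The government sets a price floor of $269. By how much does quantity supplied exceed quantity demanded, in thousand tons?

Rearranging demand gives Qd = 1553 - 4P. Without the control the market clears where 1553 - 4P = 7P - 207, i.e. P* = 160 and Q* = 913.
Since 269 > 160, the floor is binding.
At P = 269: Qd = 1553 - 4·269 = 477 and Qs = 7·269 - 207 = 1676.
Surplus = Qs - Qd = 1676 - 477 = 1199.

1199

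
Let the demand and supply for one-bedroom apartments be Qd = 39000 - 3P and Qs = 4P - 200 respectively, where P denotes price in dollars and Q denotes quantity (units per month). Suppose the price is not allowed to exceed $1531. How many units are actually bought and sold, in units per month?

In a free market, 39000 - 3P = 4P - 200 gives the equilibrium P* = 5600, Q* = 22200.
Because the ceiling (1531) lies below the market-clearing price, it is binding.
At P = 1531: Qd = 39000 - 3·1531 = 34407 and Qs = 4·1531 - 200 = 5924.
The quantity actually transacted is the short side, supply: 5924.

5924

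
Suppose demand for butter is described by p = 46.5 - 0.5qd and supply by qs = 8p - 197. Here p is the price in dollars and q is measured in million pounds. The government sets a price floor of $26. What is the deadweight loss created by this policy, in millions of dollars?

Rearranging demand gives qd = 93 - 2p. Equilibrium: 93 - 2p = 8p - 197, so 290 = 10p and p* = 29, q* = 35.
The floor of 26 is below the equilibrium price 29, so it is not binding; the market clears at p* = 29, q* = 35.
Since the control does not bind, no trades are prevented and deadweight loss is zero.

0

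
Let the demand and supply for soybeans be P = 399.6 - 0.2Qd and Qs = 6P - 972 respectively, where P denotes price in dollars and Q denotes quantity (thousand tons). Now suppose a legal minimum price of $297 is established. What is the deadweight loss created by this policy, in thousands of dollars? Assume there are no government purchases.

Rearranging demand gives Qd = 1998 - 5P. In a free market, 1998 - 5P = 6P - 972 gives the equilibrium P* = 270, Q* = 648.
Since 297 > 270, the floor is binding.
At P = 297: Qd = 1998 - 5·297 = 513 and Qs = 6·297 - 972 = 810.
Quantity traded falls to 513. At Q = 513 the demand price is (1998 - 513)/5 = 297 and the supply price is (972 + 513)/6 = 247.5.
Deadweight loss = ½ · (297 - 247.5) · (648 - 513) = ½ · 49.5 · 135 = 3341.25.

3341.25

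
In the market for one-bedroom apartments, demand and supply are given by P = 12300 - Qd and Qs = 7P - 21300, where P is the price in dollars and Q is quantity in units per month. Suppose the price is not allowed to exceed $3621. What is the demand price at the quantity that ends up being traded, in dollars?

Rearranging demand gives Qd = 12300 - P. Without the control the market clears where 12300 - P = 7P - 21300, i.e. P* = 4200 and Q* = 8100.
Because the ceiling (3621) lies below the market-clearing price, it is binding.
At P = 3621: Qd = 12300 - 3621 = 8679 and Qs = 7·3621 - 21300 = 4047.
Only 4047 units reach the market. On the demand curve, the marginal buyer's willingness to pay at Q = 4047 is (12300 - 4047) = 8253.

8253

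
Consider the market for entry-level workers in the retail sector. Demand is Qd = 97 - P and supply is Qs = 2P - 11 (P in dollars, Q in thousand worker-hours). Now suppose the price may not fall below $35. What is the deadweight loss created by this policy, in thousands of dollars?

Equilibrium: 97 - P = 2P - 11, so 108 = 3P and P* = 36, Q* = 61.
The floor of 35 is below the equilibrium price 36, so it is not binding; the market clears at P* = 36, Q* = 61.
Since the control does not bind, no trades are prevented and deadweight loss is zero.

0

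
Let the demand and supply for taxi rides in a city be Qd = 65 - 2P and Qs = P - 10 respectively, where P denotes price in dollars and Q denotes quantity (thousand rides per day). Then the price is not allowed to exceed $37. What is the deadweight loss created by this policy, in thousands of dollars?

Setting quantity demanded equal to quantity supplied, 65 - 2P = P - 10, gives P* = 25 and Q* = 15.
The ceiling of 37 is above the equilibrium price 25, so it is not binding; the market clears at P* = 25, Q* = 15.
Since the control does not bind, no trades are prevented and deadweight loss is zero.

0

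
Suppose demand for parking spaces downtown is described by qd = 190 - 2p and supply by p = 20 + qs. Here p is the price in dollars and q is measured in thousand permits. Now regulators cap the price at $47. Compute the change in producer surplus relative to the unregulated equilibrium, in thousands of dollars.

Rearranging supply gives qs = p - 20. Equilibrium: 190 - 2p = p - 20, so 210 = 3p and p* = 70, q* = 50.
Since 47 < 70, the ceiling is binding.
At p = 47: qd = 190 - 2·47 = 96 and qs = 47 - 20 = 27.
Producer surplus without the control is ½ · (70 - 20) · 50 = 1250.
With the ceiling, producers sell 27 units at 47, so PS = ½ · (47 - 20) · 27 = 364.5.
Change in producer surplus = 364.5 - 1250 = -885.5.

-885.5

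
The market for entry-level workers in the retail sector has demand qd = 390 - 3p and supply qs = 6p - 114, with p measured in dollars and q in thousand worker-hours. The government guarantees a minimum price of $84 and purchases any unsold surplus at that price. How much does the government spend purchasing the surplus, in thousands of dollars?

Without the control the market clears where 390 - 3p = 6p - 114, i.e. p* = 56 and q* = 222.
Since 84 > 56, the floor is binding.
At p = 84: qd = 390 - 3·84 = 138 and qs = 6·84 - 114 = 390.
Surplus = qs - qd = 252.
Government expenditure = surplus × support price = 252 × 84 = 21168.

21168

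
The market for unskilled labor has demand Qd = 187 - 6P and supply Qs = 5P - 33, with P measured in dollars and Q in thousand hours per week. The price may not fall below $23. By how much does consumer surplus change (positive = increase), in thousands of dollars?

-174

In a free market, 187 - 6P = 5P - 33 gives the equilibrium P* = 20, Q* = 67.
Since 23 > 20, the floor is binding.
At P = 23: Qd = 187 - 6·23 = 49 and Qs = 5·23 - 33 = 82.
Consumer surplus without the control is ½ · (187/6 - 20) · 67 = 4489/12.
With the floor, consumers buy 49 units at 23, so CS = ½ · (187/6 - 23) · 49 = 2401/12.
Change in consumer surplus = 2401/12 - 4489/12 = -174.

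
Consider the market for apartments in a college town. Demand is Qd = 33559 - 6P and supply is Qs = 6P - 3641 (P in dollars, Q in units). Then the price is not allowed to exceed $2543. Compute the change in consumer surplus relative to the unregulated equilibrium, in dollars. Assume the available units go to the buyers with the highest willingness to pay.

5539922

In a free market, 33559 - 6P = 6P - 3641 gives the equilibrium P* = 3100, Q* = 14959.
Because the ceiling (2543) lies below the market-clearing price, it is binding.
At P = 2543: Qd = 33559 - 6·2543 = 18301 and Qs = 6·2543 - 3641 = 11617.
Consumer surplus without the control is ½ · (33559/6 - 3100) · 14959 = 223771681/12.
With the ceiling, 11617 units are sold at 2543 (assume they go to the highest-value buyers). The demand price at Q = 11617 is 3657, so CS = ½ · [(33559/6 - 2543) + (3657 - 2543)] · 11617 = 290250745/12.
Change in consumer surplus = 290250745/12 - 223771681/12 = 5539922.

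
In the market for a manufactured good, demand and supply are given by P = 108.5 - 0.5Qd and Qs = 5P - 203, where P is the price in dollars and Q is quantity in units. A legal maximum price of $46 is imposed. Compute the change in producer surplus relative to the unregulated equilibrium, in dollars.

Rearranging demand gives Qd = 217 - 2P. In a free market, 217 - 2P = 5P - 203 gives the equilibrium P* = 60, Q* = 97.
Since 46 < 60, the ceiling is binding.
At P = 46: Qd = 217 - 2·46 = 125 and Qs = 5·46 - 203 = 27.
Producer surplus without the control is ½ · (60 - 40.6) · 97 = 940.9.
With the ceiling, producers sell 27 units at 46, so PS = ½ · (46 - 40.6) · 27 = 72.9.
Change in producer surplus = 72.9 - 940.9 = -868.

-868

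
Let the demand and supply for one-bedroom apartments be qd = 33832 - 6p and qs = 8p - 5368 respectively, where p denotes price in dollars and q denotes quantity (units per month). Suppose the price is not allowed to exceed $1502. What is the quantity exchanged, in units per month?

6648

In a free market, 33832 - 6p = 8p - 5368 gives the equilibrium p* = 2800, q* = 17032.
The ceiling of 1502 is below the equilibrium price 2800, so it binds.
At p = 1502: qd = 33832 - 6·1502 = 24820 and qs = 8·1502 - 5368 = 6648.
The quantity actually transacted is the short side, supply: 6648.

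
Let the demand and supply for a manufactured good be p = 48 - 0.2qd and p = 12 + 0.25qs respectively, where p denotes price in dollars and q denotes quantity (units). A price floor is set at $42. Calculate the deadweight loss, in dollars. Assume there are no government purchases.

562.5

Rearranging demand gives qd = 240 - 5p; rearranging supply gives qs = 4p - 48. Setting quantity demanded equal to quantity supplied, 240 - 5p = 4p - 48, gives p* = 32 and q* = 80.
Since 42 > 32, the floor is binding.
At p = 42: qd = 240 - 5·42 = 30 and qs = 4·42 - 48 = 120.
Quantity traded falls to 30. At q = 30 the demand price is (240 - 30)/5 = 42 and the supply price is (48 + 30)/4 = 19.5.
Deadweight loss = ½ · (42 - 19.5) · (80 - 30) = ½ · 22.5 · 50 = 562.5.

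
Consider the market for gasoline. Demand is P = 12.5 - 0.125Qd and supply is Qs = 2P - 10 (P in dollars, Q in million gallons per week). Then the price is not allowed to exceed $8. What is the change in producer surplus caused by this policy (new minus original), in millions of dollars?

Rearranging demand gives Qd = 100 - 8P. In a free market, 100 - 8P = 2P - 10 gives the equilibrium P* = 11, Q* = 12.
Since 8 < 11, the ceiling is binding.
At P = 8: Qd = 100 - 8·8 = 36 and Qs = 2·8 - 10 = 6.
Producer surplus without the control is ½ · (11 - 5) · 12 = 36.
With the ceiling, producers sell 6 units at 8, so PS = ½ · (8 - 5) · 6 = 9.
Change in producer surplus = 9 - 36 = -27.

-27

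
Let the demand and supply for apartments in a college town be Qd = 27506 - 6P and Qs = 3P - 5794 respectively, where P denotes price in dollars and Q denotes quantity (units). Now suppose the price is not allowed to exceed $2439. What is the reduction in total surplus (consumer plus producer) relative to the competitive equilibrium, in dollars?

3577772.25

Setting quantity demanded equal to quantity supplied, 27506 - 6P = 3P - 5794, gives P* = 3700 and Q* = 5306.
Because the ceiling (2439) lies below the market-clearing price, it is binding.
At P = 2439: Qd = 27506 - 6·2439 = 12872 and Qs = 3·2439 - 5794 = 1523.
Quantity traded falls to 1523. At Q = 1523 the demand price is (27506 - 1523)/6 = 4330.5 and the supply price is (5794 + 1523)/3 = 2439.
Deadweight loss = ½ · (4330.5 - 2439) · (5306 - 1523) = ½ · 1891.5 · 3783 = 3577772.25.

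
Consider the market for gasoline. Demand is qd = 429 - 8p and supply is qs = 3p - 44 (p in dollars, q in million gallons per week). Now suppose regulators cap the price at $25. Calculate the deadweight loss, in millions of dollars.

668.25

Setting quantity demanded equal to quantity supplied, 429 - 8p = 3p - 44, gives p* = 43 and q* = 85.
Because the ceiling (25) lies below the market-clearing price, it is binding.
At p = 25: qd = 429 - 8·25 = 229 and qs = 3·25 - 44 = 31.
Quantity traded falls to 31. At q = 31 the demand price is (429 - 31)/8 = 49.75 and the supply price is (44 + 31)/3 = 25.
Deadweight loss = ½ · (49.75 - 25) · (85 - 31) = ½ · 24.75 · 54 = 668.25.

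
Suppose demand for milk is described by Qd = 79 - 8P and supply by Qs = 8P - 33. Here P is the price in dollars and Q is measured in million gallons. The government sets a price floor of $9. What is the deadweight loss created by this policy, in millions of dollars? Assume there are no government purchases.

Without the control the market clears where 79 - 8P = 8P - 33, i.e. P* = 7 and Q* = 23.
The floor of 9 is above the equilibrium price 7, so it binds.
At P = 9: Qd = 79 - 8·9 = 7 and Qs = 8·9 - 33 = 39.
Quantity traded falls to 7. At Q = 7 the demand price is (79 - 7)/8 = 9 and the supply price is (33 + 7)/8 = 5.
Deadweight loss = ½ · (9 - 5) · (23 - 7) = ½ · 4 · 16 = 32.

32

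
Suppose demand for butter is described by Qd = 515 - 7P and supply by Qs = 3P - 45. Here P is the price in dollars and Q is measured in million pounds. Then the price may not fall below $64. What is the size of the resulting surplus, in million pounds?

Setting quantity demanded equal to quantity supplied, 515 - 7P = 3P - 45, gives P* = 56 and Q* = 123.
The floor of 64 is above the equilibrium price 56, so it binds.
At P = 64: Qd = 515 - 7·64 = 67 and Qs = 3·64 - 45 = 147.
Surplus = Qs - Qd = 147 - 67 = 80.

80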